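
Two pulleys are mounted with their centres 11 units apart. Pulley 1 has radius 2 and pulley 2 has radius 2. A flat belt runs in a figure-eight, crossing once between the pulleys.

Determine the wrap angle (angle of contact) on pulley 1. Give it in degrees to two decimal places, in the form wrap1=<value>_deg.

wrap1=222.65_deg

crossed belt: β = asin((r1+r2)/C) = asin(4/11) = 21.3237°
wrap1 = wrap2 = π + 2β = 222.6474°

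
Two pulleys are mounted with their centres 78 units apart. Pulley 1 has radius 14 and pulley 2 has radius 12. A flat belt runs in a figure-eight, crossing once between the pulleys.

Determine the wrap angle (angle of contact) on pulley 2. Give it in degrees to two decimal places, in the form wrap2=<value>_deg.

wrap2=218.94_deg

crossed belt: β = asin((r1+r2)/C) = asin(26/78) = 19.4712°
wrap1 = wrap2 = π + 2β = 218.9424°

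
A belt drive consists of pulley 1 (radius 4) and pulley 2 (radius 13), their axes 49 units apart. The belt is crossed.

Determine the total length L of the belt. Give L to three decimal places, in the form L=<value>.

crossed belt: β = asin((r1+r2)/C) = asin(17/49) = 20.3002°
wrap1 = wrap2 = π + 2β = 220.6004°
tangent length = C·cosβ = 45.9565
L = (r1+r2)·wrap + 2·C·cosβ = 17·3.8502 + 2·45.9565 = 157.3665

L=157.366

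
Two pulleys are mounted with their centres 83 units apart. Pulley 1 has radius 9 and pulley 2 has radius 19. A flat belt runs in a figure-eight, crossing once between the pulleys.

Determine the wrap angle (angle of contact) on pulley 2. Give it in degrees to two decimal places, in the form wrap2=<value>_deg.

crossed belt: β = asin((r1+r2)/C) = asin(28/83) = 19.7155°
wrap1 = wrap2 = π + 2β = 219.4309°

wrap2=219.43_deg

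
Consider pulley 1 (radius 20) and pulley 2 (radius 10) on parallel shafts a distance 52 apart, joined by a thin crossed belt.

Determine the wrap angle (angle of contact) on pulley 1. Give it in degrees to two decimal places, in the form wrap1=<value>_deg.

wrap1=250.47_deg

crossed belt: β = asin((r1+r2)/C) = asin(30/52) = 35.2344°
wrap1 = wrap2 = π + 2β = 250.4688°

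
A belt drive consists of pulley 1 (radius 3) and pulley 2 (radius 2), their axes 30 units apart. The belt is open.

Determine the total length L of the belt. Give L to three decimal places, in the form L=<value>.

L=75.741

open belt: β = asin((r2−r1)/C) = asin(-1/30) = -1.9102°
wrap1 = π − 2β = 183.8204°
wrap2 = π + 2β = 176.1796°
tangent length = C·cosβ = 29.9833
L = r1·wrap1 + r2·wrap2 + 2·C·cosβ = 3·3.2083 + 2·3.0749 + 2·29.9833 = 75.7413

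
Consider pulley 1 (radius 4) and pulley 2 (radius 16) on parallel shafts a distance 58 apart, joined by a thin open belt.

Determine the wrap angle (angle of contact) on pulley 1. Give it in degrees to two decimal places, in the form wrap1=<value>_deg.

open belt: β = asin((r2−r1)/C) = asin(12/58) = 11.9405°
wrap1 = π − 2β = 156.1189°
wrap2 = π + 2β = 203.8811°

wrap1=156.12_deg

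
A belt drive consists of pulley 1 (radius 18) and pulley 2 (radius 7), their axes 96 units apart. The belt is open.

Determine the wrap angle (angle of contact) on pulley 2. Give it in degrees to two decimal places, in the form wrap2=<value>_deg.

wrap2=166.84_deg

open belt: β = asin((r2−r1)/C) = asin(-11/96) = -6.5796°
wrap1 = π − 2β = 193.1592°
wrap2 = π + 2β = 166.8408°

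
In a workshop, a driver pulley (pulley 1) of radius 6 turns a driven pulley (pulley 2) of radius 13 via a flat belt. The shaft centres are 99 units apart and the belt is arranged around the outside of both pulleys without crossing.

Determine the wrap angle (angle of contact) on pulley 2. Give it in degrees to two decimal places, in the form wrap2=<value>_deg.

wrap2=188.11_deg

open belt: β = asin((r2−r1)/C) = asin(7/99) = 4.0546°
wrap1 = π − 2β = 171.8908°
wrap2 = π + 2β = 188.1092°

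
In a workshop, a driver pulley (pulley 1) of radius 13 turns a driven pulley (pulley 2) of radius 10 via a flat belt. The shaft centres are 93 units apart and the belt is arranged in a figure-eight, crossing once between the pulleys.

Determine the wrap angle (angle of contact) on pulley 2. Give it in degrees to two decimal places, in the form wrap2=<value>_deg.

wrap2=208.64_deg

crossed belt: β = asin((r1+r2)/C) = asin(23/93) = 14.3185°
wrap1 = wrap2 = π + 2β = 208.6370°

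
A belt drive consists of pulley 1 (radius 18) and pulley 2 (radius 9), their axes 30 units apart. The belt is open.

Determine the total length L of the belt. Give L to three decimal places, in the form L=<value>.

L=147.544

open belt: β = asin((r2−r1)/C) = asin(-9/30) = -17.4576°
wrap1 = π − 2β = 214.9152°
wrap2 = π + 2β = 145.0848°
tangent length = C·cosβ = 28.6182
L = r1·wrap1 + r2·wrap2 + 2·C·cosβ = 18·3.7510 + 9·2.5322 + 2·28.6182 = 147.5438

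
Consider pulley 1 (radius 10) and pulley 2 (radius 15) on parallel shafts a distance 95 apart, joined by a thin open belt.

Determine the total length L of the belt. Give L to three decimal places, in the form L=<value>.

L=268.803

open belt: β = asin((r2−r1)/C) = asin(5/95) = 3.0170°
wrap1 = π − 2β = 173.9661°
wrap2 = π + 2β = 186.0339°
tangent length = C·cosβ = 94.8683
L = r1·wrap1 + r2·wrap2 + 2·C·cosβ = 10·3.0363 + 15·3.2469 + 2·94.8683 = 268.8030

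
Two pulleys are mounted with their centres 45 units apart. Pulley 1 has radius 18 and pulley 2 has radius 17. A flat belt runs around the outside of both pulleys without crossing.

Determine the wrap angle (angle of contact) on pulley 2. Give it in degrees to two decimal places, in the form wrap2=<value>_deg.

open belt: β = asin((r2−r1)/C) = asin(-1/45) = -1.2733°
wrap1 = π − 2β = 182.5467°
wrap2 = π + 2β = 177.4533°

wrap2=177.45_deg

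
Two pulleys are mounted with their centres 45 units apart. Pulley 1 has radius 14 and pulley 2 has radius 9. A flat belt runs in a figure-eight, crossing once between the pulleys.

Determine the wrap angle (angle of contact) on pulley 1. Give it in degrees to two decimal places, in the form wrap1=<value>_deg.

crossed belt: β = asin((r1+r2)/C) = asin(23/45) = 30.7379°
wrap1 = wrap2 = π + 2β = 241.4757°

wrap1=241.48_deg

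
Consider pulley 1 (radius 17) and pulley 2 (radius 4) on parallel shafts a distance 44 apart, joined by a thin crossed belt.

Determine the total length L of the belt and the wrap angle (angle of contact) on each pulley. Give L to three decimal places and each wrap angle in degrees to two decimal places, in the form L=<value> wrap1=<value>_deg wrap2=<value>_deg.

L=164.201 wrap1=237.01_deg wrap2=237.01_deg

crossed belt: β = asin((r1+r2)/C) = asin(21/44) = 28.5074°
wrap1 = wrap2 = π + 2β = 237.0149°
tangent length = C·cosβ = 38.6652
L = (r1+r2)·wrap + 2·C·cosβ = 21·4.1367 + 2·38.6652 = 164.2009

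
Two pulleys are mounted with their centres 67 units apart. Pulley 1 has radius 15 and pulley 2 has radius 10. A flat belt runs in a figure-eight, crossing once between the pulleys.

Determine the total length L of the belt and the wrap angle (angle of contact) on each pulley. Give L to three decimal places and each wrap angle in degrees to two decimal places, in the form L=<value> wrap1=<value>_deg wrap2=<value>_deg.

crossed belt: β = asin((r1+r2)/C) = asin(25/67) = 21.9090°
wrap1 = wrap2 = π + 2β = 223.8181°
tangent length = C·cosβ = 62.1611
L = (r1+r2)·wrap + 2·C·cosβ = 25·3.9064 + 2·62.1611 = 221.9812

L=221.981 wrap1=223.82_deg wrap2=223.82_deg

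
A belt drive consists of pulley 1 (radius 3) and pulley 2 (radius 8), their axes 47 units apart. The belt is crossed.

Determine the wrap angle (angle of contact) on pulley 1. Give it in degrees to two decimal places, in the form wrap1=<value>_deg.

crossed belt: β = asin((r1+r2)/C) = asin(11/47) = 13.5352°
wrap1 = wrap2 = π + 2β = 207.0704°

wrap1=207.07_deg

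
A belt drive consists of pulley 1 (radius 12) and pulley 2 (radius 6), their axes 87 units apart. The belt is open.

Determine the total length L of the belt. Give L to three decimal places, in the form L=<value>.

L=230.963

open belt: β = asin((r2−r1)/C) = asin(-6/87) = -3.9546°
wrap1 = π − 2β = 187.9091°
wrap2 = π + 2β = 172.0909°
tangent length = C·cosβ = 86.7929
L = r1·wrap1 + r2·wrap2 + 2·C·cosβ = 12·3.2796 + 6·3.0036 + 2·86.7929 = 230.9626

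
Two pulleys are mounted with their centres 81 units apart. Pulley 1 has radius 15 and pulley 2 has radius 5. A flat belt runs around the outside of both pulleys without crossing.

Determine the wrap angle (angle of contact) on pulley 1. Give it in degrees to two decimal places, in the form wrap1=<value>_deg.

open belt: β = asin((r2−r1)/C) = asin(-10/81) = -7.0916°
wrap1 = π − 2β = 194.1833°
wrap2 = π + 2β = 165.8167°

wrap1=194.18_deg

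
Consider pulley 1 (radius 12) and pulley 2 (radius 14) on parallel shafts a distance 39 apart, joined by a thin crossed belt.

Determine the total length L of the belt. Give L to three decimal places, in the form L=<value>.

L=177.765

crossed belt: β = asin((r1+r2)/C) = asin(26/39) = 41.8103°
wrap1 = wrap2 = π + 2β = 263.6206°
tangent length = C·cosβ = 29.0689
L = (r1+r2)·wrap + 2·C·cosβ = 26·4.6010 + 2·29.0689 = 177.7650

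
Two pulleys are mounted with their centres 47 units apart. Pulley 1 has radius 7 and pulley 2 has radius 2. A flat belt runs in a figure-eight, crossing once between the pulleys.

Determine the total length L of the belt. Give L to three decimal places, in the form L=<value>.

crossed belt: β = asin((r1+r2)/C) = asin(9/47) = 11.0397°
wrap1 = wrap2 = π + 2β = 202.0794°
tangent length = C·cosβ = 46.1303
L = (r1+r2)·wrap + 2·C·cosβ = 9·3.5270 + 2·46.1303 = 124.0031

L=124.003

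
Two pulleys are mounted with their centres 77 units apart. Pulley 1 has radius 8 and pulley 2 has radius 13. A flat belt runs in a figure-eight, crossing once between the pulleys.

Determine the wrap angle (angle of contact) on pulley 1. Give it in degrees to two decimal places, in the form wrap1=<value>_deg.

wrap1=211.65_deg

crossed belt: β = asin((r1+r2)/C) = asin(21/77) = 15.8266°
wrap1 = wrap2 = π + 2β = 211.6532°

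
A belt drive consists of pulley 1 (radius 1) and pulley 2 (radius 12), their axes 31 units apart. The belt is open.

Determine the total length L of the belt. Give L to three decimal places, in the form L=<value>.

open belt: β = asin((r2−r1)/C) = asin(11/31) = 20.7836°
wrap1 = π − 2β = 138.4329°
wrap2 = π + 2β = 221.5671°
tangent length = C·cosβ = 28.9828
L = r1·wrap1 + r2·wrap2 + 2·C·cosβ = 1·2.4161 + 12·3.8671 + 2·28.9828 = 106.7865

L=106.787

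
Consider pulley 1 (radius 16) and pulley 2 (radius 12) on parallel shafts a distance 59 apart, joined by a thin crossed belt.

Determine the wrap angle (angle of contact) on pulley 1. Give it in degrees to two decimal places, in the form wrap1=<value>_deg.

wrap1=236.66_deg

crossed belt: β = asin((r1+r2)/C) = asin(28/59) = 28.3318°
wrap1 = wrap2 = π + 2β = 236.6635°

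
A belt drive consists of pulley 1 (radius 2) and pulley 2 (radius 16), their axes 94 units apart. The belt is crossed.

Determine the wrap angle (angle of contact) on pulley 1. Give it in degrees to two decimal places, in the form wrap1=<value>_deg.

wrap1=202.08_deg

crossed belt: β = asin((r1+r2)/C) = asin(18/94) = 11.0397°
wrap1 = wrap2 = π + 2β = 202.0794°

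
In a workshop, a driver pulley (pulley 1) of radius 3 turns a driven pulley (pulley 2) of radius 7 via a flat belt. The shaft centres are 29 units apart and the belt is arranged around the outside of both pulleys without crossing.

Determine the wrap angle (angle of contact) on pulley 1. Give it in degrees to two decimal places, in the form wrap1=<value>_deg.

wrap1=164.14_deg

open belt: β = asin((r2−r1)/C) = asin(4/29) = 7.9281°
wrap1 = π − 2β = 164.1437°
wrap2 = π + 2β = 195.8563°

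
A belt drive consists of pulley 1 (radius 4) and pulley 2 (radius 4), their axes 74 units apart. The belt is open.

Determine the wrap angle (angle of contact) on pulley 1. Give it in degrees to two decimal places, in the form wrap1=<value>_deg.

wrap1=180.00_deg

open belt: β = asin((r2−r1)/C) = asin(0/74) = 0.0000°
wrap1 = π − 2β = 180.0000°
wrap2 = π + 2β = 180.0000°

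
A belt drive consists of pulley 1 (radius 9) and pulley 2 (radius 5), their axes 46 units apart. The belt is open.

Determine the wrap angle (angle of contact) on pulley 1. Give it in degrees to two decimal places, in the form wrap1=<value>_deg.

wrap1=189.98_deg

open belt: β = asin((r2−r1)/C) = asin(-4/46) = -4.9885°
wrap1 = π − 2β = 189.9771°
wrap2 = π + 2β = 170.0229°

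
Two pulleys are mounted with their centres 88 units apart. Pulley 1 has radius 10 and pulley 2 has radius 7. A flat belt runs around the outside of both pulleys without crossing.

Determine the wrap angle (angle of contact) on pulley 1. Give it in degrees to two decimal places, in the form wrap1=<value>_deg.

open belt: β = asin((r2−r1)/C) = asin(-3/88) = -1.9536°
wrap1 = π − 2β = 183.9073°
wrap2 = π + 2β = 176.0927°

wrap1=183.91_deg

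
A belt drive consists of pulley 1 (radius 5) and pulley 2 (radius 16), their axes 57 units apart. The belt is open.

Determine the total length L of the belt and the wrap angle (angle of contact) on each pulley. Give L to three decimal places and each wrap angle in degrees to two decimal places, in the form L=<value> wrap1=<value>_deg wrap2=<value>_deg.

L=182.103 wrap1=157.75_deg wrap2=202.25_deg

open belt: β = asin((r2−r1)/C) = asin(11/57) = 11.1269°
wrap1 = π − 2β = 157.7462°
wrap2 = π + 2β = 202.2538°
tangent length = C·cosβ = 55.9285
L = r1·wrap1 + r2·wrap2 + 2·C·cosβ = 5·2.7532 + 16·3.5300 + 2·55.9285 = 182.1029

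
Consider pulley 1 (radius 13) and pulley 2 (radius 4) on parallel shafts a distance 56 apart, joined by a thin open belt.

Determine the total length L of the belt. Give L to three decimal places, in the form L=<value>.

L=166.857

open belt: β = asin((r2−r1)/C) = asin(-9/56) = -9.2484°
wrap1 = π − 2β = 198.4967°
wrap2 = π + 2β = 161.5033°
tangent length = C·cosβ = 55.2721
L = r1·wrap1 + r2·wrap2 + 2·C·cosβ = 13·3.4644 + 4·2.8188 + 2·55.2721 = 166.8566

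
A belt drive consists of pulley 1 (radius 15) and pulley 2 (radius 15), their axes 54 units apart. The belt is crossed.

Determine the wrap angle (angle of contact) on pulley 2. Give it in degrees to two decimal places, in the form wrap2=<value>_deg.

crossed belt: β = asin((r1+r2)/C) = asin(30/54) = 33.7490°
wrap1 = wrap2 = π + 2β = 247.4980°

wrap2=247.50_deg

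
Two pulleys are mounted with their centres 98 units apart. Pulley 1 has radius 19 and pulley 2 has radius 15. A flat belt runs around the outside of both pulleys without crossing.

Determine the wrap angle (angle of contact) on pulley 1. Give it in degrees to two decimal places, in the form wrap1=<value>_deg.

wrap1=184.68_deg

open belt: β = asin((r2−r1)/C) = asin(-4/98) = -2.3393°
wrap1 = π − 2β = 184.6785°
wrap2 = π + 2β = 175.3215°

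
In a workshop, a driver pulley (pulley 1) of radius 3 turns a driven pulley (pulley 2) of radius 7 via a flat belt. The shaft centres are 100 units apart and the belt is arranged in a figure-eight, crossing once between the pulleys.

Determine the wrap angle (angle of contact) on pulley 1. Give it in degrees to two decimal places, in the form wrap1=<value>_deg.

wrap1=191.48_deg

crossed belt: β = asin((r1+r2)/C) = asin(10/100) = 5.7392°
wrap1 = wrap2 = π + 2β = 191.4783°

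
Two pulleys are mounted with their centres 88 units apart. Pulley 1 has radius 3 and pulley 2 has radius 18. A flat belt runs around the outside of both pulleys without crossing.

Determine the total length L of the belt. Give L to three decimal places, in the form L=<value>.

open belt: β = asin((r2−r1)/C) = asin(15/88) = 9.8142°
wrap1 = π − 2β = 160.3715°
wrap2 = π + 2β = 199.6285°
tangent length = C·cosβ = 86.7122
L = r1·wrap1 + r2·wrap2 + 2·C·cosβ = 3·2.7990 + 18·3.4842 + 2·86.7122 = 244.5365

L=244.537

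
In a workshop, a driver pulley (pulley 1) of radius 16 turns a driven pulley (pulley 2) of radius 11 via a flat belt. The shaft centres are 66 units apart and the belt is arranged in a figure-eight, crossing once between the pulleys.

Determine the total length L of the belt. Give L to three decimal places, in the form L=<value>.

L=228.031

crossed belt: β = asin((r1+r2)/C) = asin(27/66) = 24.1477°
wrap1 = wrap2 = π + 2β = 228.2955°
tangent length = C·cosβ = 60.2246
L = (r1+r2)·wrap + 2·C·cosβ = 27·3.9845 + 2·60.2246 = 228.0309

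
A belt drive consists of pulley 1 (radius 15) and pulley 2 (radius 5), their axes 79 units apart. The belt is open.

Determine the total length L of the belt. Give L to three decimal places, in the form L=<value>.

open belt: β = asin((r2−r1)/C) = asin(-10/79) = -7.2721°
wrap1 = π − 2β = 194.5443°
wrap2 = π + 2β = 165.4557°
tangent length = C·cosβ = 78.3645
L = r1·wrap1 + r2·wrap2 + 2·C·cosβ = 15·3.3954 + 5·2.8877 + 2·78.3645 = 222.0994

L=222.099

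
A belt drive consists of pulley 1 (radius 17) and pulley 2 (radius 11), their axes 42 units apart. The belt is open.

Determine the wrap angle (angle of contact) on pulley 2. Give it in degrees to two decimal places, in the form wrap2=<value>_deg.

open belt: β = asin((r2−r1)/C) = asin(-6/42) = -8.2132°
wrap1 = π − 2β = 196.4264°
wrap2 = π + 2β = 163.5736°

wrap2=163.57_deg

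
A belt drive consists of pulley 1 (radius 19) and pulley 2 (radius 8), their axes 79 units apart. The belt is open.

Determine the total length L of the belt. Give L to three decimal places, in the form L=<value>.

L=244.357

open belt: β = asin((r2−r1)/C) = asin(-11/79) = -8.0039°
wrap1 = π − 2β = 196.0078°
wrap2 = π + 2β = 163.9922°
tangent length = C·cosβ = 78.2304
L = r1·wrap1 + r2·wrap2 + 2·C·cosβ = 19·3.4210 + 8·2.8622 + 2·78.2304 = 244.3571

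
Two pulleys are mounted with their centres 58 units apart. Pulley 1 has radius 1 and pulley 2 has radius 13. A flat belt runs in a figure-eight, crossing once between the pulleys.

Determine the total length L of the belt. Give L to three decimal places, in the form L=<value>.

crossed belt: β = asin((r1+r2)/C) = asin(14/58) = 13.9680°
wrap1 = wrap2 = π + 2β = 207.9359°
tangent length = C·cosβ = 56.2850
L = (r1+r2)·wrap + 2·C·cosβ = 14·3.6292 + 2·56.2850 = 163.3783

L=163.378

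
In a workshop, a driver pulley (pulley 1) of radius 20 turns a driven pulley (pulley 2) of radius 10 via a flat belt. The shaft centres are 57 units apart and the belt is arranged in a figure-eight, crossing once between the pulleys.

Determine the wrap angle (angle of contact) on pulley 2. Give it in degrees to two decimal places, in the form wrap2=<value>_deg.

crossed belt: β = asin((r1+r2)/C) = asin(30/57) = 31.7569°
wrap1 = wrap2 = π + 2β = 243.5137°

wrap2=243.51_deg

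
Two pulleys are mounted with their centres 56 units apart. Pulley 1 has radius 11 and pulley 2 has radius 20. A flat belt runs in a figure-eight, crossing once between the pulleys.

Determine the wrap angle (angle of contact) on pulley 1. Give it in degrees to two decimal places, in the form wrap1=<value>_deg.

crossed belt: β = asin((r1+r2)/C) = asin(31/56) = 33.6124°
wrap1 = wrap2 = π + 2β = 247.2247°

wrap1=247.22_deg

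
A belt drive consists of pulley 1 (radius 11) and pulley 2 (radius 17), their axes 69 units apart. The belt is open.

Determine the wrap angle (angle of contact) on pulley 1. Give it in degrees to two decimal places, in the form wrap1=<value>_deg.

wrap1=170.02_deg

open belt: β = asin((r2−r1)/C) = asin(6/69) = 4.9885°
wrap1 = π − 2β = 170.0229°
wrap2 = π + 2β = 189.9771°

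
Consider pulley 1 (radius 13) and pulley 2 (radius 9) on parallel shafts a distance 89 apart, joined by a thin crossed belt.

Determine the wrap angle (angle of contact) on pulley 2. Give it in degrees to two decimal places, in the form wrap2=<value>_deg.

wrap2=208.62_deg

crossed belt: β = asin((r1+r2)/C) = asin(22/89) = 14.3114°
wrap1 = wrap2 = π + 2β = 208.6227°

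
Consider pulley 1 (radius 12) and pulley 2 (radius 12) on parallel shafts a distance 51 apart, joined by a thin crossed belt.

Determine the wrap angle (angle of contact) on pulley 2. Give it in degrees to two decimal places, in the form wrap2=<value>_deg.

crossed belt: β = asin((r1+r2)/C) = asin(24/51) = 28.0725°
wrap1 = wrap2 = π + 2β = 236.1450°

wrap2=236.14_deg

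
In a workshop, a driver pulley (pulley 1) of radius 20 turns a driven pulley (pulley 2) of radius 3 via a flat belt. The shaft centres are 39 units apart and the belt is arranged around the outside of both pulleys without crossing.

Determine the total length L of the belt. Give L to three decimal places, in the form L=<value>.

L=157.792

open belt: β = asin((r2−r1)/C) = asin(-17/39) = -25.8424°
wrap1 = π − 2β = 231.6848°
wrap2 = π + 2β = 128.3152°
tangent length = C·cosβ = 35.0999
L = r1·wrap1 + r2·wrap2 + 2·C·cosβ = 20·4.0437 + 3·2.2395 + 2·35.0999 = 157.7915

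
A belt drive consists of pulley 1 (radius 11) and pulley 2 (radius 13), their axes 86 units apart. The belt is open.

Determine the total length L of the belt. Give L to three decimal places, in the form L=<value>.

L=247.445

open belt: β = asin((r2−r1)/C) = asin(2/86) = 1.3326°
wrap1 = π − 2β = 177.3348°
wrap2 = π + 2β = 182.6652°
tangent length = C·cosβ = 85.9767
L = r1·wrap1 + r2·wrap2 + 2·C·cosβ = 11·3.0951 + 13·3.1881 + 2·85.9767 = 247.4447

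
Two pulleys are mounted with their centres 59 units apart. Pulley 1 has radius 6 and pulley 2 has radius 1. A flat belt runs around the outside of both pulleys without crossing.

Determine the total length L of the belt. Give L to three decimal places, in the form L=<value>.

open belt: β = asin((r2−r1)/C) = asin(-5/59) = -4.8614°
wrap1 = π − 2β = 189.7228°
wrap2 = π + 2β = 170.2772°
tangent length = C·cosβ = 58.7878
L = r1·wrap1 + r2·wrap2 + 2·C·cosβ = 6·3.3113 + 1·2.9719 + 2·58.7878 = 140.4151

L=140.415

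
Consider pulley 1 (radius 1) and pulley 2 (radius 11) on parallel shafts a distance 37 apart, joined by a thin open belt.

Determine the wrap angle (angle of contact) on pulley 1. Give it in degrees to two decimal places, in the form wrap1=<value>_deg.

wrap1=148.64_deg

open belt: β = asin((r2−r1)/C) = asin(10/37) = 15.6804°
wrap1 = π − 2β = 148.6393°
wrap2 = π + 2β = 211.3607°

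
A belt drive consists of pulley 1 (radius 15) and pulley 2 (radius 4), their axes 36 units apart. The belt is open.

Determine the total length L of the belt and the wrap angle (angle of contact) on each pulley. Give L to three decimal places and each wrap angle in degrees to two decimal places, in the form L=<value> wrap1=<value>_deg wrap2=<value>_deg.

open belt: β = asin((r2−r1)/C) = asin(-11/36) = -17.7916°
wrap1 = π − 2β = 215.5832°
wrap2 = π + 2β = 144.4168°
tangent length = C·cosβ = 34.2783
L = r1·wrap1 + r2·wrap2 + 2·C·cosβ = 15·3.7626 + 4·2.5205 + 2·34.2783 = 135.0783

L=135.078 wrap1=215.58_deg wrap2=144.42_deg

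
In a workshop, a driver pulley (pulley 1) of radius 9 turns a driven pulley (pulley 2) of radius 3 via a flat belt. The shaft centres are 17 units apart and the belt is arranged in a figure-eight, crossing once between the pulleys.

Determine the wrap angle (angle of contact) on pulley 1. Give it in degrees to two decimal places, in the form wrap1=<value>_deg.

wrap1=269.80_deg

crossed belt: β = asin((r1+r2)/C) = asin(12/17) = 44.9009°
wrap1 = wrap2 = π + 2β = 269.8017°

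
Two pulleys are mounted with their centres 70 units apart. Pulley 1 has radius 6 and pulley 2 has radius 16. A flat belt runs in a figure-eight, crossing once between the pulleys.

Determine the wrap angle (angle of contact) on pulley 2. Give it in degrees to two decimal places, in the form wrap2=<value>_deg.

wrap2=216.64_deg

crossed belt: β = asin((r1+r2)/C) = asin(22/70) = 18.3177°
wrap1 = wrap2 = π + 2β = 216.6354°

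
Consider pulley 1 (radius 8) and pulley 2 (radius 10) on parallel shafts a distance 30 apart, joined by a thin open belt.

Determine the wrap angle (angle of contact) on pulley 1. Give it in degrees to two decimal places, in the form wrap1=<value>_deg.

wrap1=172.35_deg

open belt: β = asin((r2−r1)/C) = asin(2/30) = 3.8226°
wrap1 = π − 2β = 172.3549°
wrap2 = π + 2β = 187.6451°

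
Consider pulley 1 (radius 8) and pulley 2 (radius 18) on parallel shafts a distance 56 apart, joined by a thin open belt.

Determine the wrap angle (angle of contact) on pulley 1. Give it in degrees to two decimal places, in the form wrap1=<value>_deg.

wrap1=159.43_deg

open belt: β = asin((r2−r1)/C) = asin(10/56) = 10.2866°
wrap1 = π − 2β = 159.4269°
wrap2 = π + 2β = 200.5731°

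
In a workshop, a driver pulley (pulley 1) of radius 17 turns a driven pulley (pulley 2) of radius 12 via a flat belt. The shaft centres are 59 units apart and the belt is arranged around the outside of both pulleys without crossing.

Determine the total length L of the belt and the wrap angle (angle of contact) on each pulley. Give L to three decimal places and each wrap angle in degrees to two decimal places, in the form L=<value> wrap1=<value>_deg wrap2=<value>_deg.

L=209.530 wrap1=189.72_deg wrap2=170.28_deg

open belt: β = asin((r2−r1)/C) = asin(-5/59) = -4.8614°
wrap1 = π − 2β = 189.7228°
wrap2 = π + 2β = 170.2772°
tangent length = C·cosβ = 58.7878
L = r1·wrap1 + r2·wrap2 + 2·C·cosβ = 17·3.3113 + 12·2.9719 + 2·58.7878 = 209.5302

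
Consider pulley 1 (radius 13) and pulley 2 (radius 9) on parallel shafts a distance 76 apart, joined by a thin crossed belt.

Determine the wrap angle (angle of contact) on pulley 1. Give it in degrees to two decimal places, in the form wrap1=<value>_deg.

wrap1=213.65_deg

crossed belt: β = asin((r1+r2)/C) = asin(22/76) = 16.8264°
wrap1 = wrap2 = π + 2β = 213.6529°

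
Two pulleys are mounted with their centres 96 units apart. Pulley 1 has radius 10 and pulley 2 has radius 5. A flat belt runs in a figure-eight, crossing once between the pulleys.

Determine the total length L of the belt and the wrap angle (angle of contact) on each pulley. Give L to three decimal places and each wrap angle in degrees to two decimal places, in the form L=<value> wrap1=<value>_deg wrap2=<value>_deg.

crossed belt: β = asin((r1+r2)/C) = asin(15/96) = 8.9893°
wrap1 = wrap2 = π + 2β = 197.9786°
tangent length = C·cosβ = 94.8209
L = (r1+r2)·wrap + 2·C·cosβ = 15·3.4554 + 2·94.8209 = 241.4724

L=241.472 wrap1=197.98_deg wrap2=197.98_deg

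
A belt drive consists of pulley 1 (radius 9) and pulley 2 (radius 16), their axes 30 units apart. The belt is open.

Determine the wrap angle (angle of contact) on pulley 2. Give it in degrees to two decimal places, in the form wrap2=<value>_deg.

open belt: β = asin((r2−r1)/C) = asin(7/30) = 13.4934°
wrap1 = π − 2β = 153.0132°
wrap2 = π + 2β = 206.9868°

wrap2=206.99_deg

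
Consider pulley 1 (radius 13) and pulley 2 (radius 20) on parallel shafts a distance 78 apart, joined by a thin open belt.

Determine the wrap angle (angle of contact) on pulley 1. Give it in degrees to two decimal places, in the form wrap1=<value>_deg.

wrap1=169.70_deg

open belt: β = asin((r2−r1)/C) = asin(7/78) = 5.1489°
wrap1 = π − 2β = 169.7023°
wrap2 = π + 2β = 190.2977°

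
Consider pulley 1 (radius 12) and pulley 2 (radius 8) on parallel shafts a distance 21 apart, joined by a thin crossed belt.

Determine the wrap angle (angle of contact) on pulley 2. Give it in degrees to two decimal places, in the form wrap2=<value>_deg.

crossed belt: β = asin((r1+r2)/C) = asin(20/21) = 72.2472°
wrap1 = wrap2 = π + 2β = 324.4944°

wrap2=324.49_deg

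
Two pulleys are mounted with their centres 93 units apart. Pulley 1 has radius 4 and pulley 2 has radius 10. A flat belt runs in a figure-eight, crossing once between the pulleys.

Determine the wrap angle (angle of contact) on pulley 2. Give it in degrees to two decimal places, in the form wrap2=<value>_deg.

wrap2=197.32_deg

crossed belt: β = asin((r1+r2)/C) = asin(14/93) = 8.6581°
wrap1 = wrap2 = π + 2β = 197.3162°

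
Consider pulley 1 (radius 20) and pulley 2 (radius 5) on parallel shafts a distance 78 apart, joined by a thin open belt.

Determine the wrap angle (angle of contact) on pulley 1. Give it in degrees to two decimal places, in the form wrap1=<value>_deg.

open belt: β = asin((r2−r1)/C) = asin(-15/78) = -11.0875°
wrap1 = π − 2β = 202.1750°
wrap2 = π + 2β = 157.8250°

wrap1=202.17_deg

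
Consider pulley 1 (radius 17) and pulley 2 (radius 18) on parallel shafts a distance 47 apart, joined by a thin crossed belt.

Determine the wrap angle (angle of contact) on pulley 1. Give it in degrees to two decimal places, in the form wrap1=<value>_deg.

wrap1=276.26_deg

crossed belt: β = asin((r1+r2)/C) = asin(35/47) = 48.1317°
wrap1 = wrap2 = π + 2β = 276.2634°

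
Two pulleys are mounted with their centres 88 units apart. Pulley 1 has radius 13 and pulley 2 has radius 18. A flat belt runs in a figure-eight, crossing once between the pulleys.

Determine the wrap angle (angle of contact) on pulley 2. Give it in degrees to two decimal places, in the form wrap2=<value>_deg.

crossed belt: β = asin((r1+r2)/C) = asin(31/88) = 20.6264°
wrap1 = wrap2 = π + 2β = 221.2528°

wrap2=221.25_deg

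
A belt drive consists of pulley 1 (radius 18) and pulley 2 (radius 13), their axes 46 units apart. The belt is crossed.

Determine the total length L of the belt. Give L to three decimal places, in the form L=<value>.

crossed belt: β = asin((r1+r2)/C) = asin(31/46) = 42.3698°
wrap1 = wrap2 = π + 2β = 264.7396°
tangent length = C·cosβ = 33.9853
L = (r1+r2)·wrap + 2·C·cosβ = 31·4.6206 + 2·33.9853 = 211.2085

L=211.208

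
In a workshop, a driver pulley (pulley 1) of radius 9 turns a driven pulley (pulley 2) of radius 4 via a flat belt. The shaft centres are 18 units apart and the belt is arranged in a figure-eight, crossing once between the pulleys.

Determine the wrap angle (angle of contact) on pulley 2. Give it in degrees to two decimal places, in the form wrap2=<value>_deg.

crossed belt: β = asin((r1+r2)/C) = asin(13/18) = 46.2383°
wrap1 = wrap2 = π + 2β = 272.4765°

wrap2=272.48_deg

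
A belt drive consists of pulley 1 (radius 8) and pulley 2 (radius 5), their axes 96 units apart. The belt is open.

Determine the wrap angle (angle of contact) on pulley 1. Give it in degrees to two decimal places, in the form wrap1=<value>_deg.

wrap1=183.58_deg

open belt: β = asin((r2−r1)/C) = asin(-3/96) = -1.7908°
wrap1 = π − 2β = 183.5816°
wrap2 = π + 2β = 176.4184°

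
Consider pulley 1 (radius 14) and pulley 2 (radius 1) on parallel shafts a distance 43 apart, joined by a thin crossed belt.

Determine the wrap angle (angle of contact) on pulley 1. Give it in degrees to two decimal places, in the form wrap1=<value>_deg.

wrap1=220.83_deg

crossed belt: β = asin((r1+r2)/C) = asin(15/43) = 20.4162°
wrap1 = wrap2 = π + 2β = 220.8324°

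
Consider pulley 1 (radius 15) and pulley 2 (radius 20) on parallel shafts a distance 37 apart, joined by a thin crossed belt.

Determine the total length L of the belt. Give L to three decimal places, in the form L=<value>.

L=220.791

crossed belt: β = asin((r1+r2)/C) = asin(35/37) = 71.0754°
wrap1 = wrap2 = π + 2β = 322.1507°
tangent length = C·cosβ = 12.0000
L = (r1+r2)·wrap + 2·C·cosβ = 35·5.6226 + 2·12.0000 = 220.7907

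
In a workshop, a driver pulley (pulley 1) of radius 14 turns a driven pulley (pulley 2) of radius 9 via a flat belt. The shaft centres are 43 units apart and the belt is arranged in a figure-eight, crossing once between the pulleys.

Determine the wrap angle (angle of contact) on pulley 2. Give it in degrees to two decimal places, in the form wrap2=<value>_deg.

wrap2=244.67_deg

crossed belt: β = asin((r1+r2)/C) = asin(23/43) = 32.3360°
wrap1 = wrap2 = π + 2β = 244.6721°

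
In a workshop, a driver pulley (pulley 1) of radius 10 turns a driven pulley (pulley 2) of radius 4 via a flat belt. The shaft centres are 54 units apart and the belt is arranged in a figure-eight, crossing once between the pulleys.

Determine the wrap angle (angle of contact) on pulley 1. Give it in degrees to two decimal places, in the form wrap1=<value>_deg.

crossed belt: β = asin((r1+r2)/C) = asin(14/54) = 15.0261°
wrap1 = wrap2 = π + 2β = 210.0522°

wrap1=210.05_deg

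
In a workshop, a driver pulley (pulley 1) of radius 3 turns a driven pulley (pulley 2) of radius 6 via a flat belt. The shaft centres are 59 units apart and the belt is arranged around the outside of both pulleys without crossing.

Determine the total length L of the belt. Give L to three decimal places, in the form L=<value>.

open belt: β = asin((r2−r1)/C) = asin(3/59) = 2.9146°
wrap1 = π − 2β = 174.1708°
wrap2 = π + 2β = 185.8292°
tangent length = C·cosβ = 58.9237
L = r1·wrap1 + r2·wrap2 + 2·C·cosβ = 3·3.0399 + 6·3.2433 + 2·58.9237 = 146.4269

L=146.427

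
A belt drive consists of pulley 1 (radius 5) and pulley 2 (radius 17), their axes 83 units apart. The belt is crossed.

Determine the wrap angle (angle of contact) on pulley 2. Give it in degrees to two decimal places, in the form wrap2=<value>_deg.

wrap2=210.74_deg

crossed belt: β = asin((r1+r2)/C) = asin(22/83) = 15.3705°
wrap1 = wrap2 = π + 2β = 210.7411°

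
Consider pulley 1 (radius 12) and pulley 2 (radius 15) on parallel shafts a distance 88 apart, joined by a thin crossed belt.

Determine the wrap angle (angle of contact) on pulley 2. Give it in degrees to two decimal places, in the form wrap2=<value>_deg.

wrap2=215.74_deg

crossed belt: β = asin((r1+r2)/C) = asin(27/88) = 17.8676°
wrap1 = wrap2 = π + 2β = 215.7352°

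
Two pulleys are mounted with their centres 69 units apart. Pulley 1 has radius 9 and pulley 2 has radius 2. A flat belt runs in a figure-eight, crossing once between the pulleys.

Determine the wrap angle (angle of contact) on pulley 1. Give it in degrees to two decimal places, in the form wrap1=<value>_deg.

wrap1=198.35_deg

crossed belt: β = asin((r1+r2)/C) = asin(11/69) = 9.1732°
wrap1 = wrap2 = π + 2β = 198.3465°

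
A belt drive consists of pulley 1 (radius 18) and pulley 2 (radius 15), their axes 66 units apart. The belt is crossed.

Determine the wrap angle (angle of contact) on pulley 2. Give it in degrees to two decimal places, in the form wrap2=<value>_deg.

crossed belt: β = asin((r1+r2)/C) = asin(33/66) = 30.0000°
wrap1 = wrap2 = π + 2β = 240.0000°

wrap2=240.00_deg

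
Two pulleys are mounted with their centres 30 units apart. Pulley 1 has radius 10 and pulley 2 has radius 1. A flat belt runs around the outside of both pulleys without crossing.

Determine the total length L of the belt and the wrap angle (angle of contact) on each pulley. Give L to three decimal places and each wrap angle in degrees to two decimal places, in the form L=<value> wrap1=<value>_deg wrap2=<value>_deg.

L=97.278 wrap1=214.92_deg wrap2=145.08_deg

open belt: β = asin((r2−r1)/C) = asin(-9/30) = -17.4576°
wrap1 = π − 2β = 214.9152°
wrap2 = π + 2β = 145.0848°
tangent length = C·cosβ = 28.6182
L = r1·wrap1 + r2·wrap2 + 2·C·cosβ = 10·3.7510 + 1·2.5322 + 2·28.6182 = 97.2783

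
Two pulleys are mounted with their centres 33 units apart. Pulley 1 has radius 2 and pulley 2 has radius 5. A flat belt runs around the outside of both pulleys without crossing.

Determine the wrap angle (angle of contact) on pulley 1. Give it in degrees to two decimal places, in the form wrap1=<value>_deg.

wrap1=169.57_deg

open belt: β = asin((r2−r1)/C) = asin(3/33) = 5.2159°
wrap1 = π − 2β = 169.5682°
wrap2 = π + 2β = 190.4318°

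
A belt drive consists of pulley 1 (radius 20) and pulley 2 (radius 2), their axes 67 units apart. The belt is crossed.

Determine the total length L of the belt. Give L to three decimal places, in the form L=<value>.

L=210.406

crossed belt: β = asin((r1+r2)/C) = asin(22/67) = 19.1692°
wrap1 = wrap2 = π + 2β = 218.3383°
tangent length = C·cosβ = 63.2851
L = (r1+r2)·wrap + 2·C·cosβ = 22·3.8107 + 2·63.2851 = 210.4060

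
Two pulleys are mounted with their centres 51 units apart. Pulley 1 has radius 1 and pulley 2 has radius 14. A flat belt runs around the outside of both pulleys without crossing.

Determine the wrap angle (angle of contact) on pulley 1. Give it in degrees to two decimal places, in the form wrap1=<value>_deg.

wrap1=150.46_deg

open belt: β = asin((r2−r1)/C) = asin(13/51) = 14.7678°
wrap1 = π − 2β = 150.4644°
wrap2 = π + 2β = 209.5356°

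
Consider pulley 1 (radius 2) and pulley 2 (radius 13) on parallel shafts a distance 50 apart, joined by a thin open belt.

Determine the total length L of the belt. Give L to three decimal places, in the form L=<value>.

open belt: β = asin((r2−r1)/C) = asin(11/50) = 12.7090°
wrap1 = π − 2β = 154.5819°
wrap2 = π + 2β = 205.4181°
tangent length = C·cosβ = 48.7750
L = r1·wrap1 + r2·wrap2 + 2·C·cosβ = 2·2.6980 + 13·3.5852 + 2·48.7750 = 149.5538

L=149.554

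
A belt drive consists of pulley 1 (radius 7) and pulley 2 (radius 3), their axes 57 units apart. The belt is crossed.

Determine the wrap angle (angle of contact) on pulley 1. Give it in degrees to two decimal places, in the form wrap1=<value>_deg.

crossed belt: β = asin((r1+r2)/C) = asin(10/57) = 10.1042°
wrap1 = wrap2 = π + 2β = 200.2084°

wrap1=200.21_deg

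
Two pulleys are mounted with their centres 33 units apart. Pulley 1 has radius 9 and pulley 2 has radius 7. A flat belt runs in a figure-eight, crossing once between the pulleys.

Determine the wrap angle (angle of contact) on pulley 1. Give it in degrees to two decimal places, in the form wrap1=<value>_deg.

wrap1=238.01_deg

crossed belt: β = asin((r1+r2)/C) = asin(16/33) = 29.0025°
wrap1 = wrap2 = π + 2β = 238.0051°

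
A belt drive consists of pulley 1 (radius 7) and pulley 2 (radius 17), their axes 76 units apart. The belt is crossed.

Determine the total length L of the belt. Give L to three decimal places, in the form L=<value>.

crossed belt: β = asin((r1+r2)/C) = asin(24/76) = 18.4085°
wrap1 = wrap2 = π + 2β = 216.8170°
tangent length = C·cosβ = 72.1110
L = (r1+r2)·wrap + 2·C·cosβ = 24·3.7842 + 2·72.1110 = 235.0421

L=235.042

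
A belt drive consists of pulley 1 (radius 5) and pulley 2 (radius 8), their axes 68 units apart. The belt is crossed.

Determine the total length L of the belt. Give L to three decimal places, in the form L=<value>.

crossed belt: β = asin((r1+r2)/C) = asin(13/68) = 11.0214°
wrap1 = wrap2 = π + 2β = 202.0429°
tangent length = C·cosβ = 66.7458
L = (r1+r2)·wrap + 2·C·cosβ = 13·3.5263 + 2·66.7458 = 179.3337

L=179.334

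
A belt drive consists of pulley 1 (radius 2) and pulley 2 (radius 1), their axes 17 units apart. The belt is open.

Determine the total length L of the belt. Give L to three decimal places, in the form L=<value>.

open belt: β = asin((r2−r1)/C) = asin(-1/17) = -3.3723°
wrap1 = π − 2β = 186.7446°
wrap2 = π + 2β = 173.2554°
tangent length = C·cosβ = 16.9706
L = r1·wrap1 + r2·wrap2 + 2·C·cosβ = 2·3.2593 + 1·3.0239 + 2·16.9706 = 43.4836

L=43.484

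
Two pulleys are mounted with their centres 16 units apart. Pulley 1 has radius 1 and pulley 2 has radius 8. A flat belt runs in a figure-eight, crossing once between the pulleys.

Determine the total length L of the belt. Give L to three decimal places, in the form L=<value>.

L=65.485

crossed belt: β = asin((r1+r2)/C) = asin(9/16) = 34.2289°
wrap1 = wrap2 = π + 2β = 248.4577°
tangent length = C·cosβ = 13.2288
L = (r1+r2)·wrap + 2·C·cosβ = 9·4.3364 + 2·13.2288 = 65.4852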